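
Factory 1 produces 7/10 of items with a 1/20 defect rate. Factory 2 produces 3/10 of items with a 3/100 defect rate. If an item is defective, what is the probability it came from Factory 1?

Using Bayes' theorem:
P(F1) = 7/10, P(D|F1) = 1/20
P(F2) = 3/10, P(D|F2) = 3/100
P(D) = P(D|F1)P(F1) + P(D|F2)P(F2)
     = \frac{11}{250}
P(F1|D) = P(D|F1)P(F1) / P(D)
= \frac{35}{44}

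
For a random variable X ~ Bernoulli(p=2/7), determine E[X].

For X ~ Bernoulli(p=2/7), the expected value is:
E[X] = \frac{2}{7}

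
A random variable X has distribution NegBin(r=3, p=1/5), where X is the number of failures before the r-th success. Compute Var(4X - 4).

For X ~ NegBin(r=3, p=1/5), where X is the number of failures before the r-th success:
Var(X) = 60
Var(4X - 4) = (4)² × Var(X) = 16 × 60 = 960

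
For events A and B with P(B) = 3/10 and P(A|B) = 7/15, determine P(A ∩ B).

By definition, P(A|B) = P(A ∩ B) / P(B)
So P(A ∩ B) = P(A|B) × P(B)
= 7/15 × 3/10
= 7/50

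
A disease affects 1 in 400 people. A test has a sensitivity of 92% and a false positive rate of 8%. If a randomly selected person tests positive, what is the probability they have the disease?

Let D = the rare event, + = positive/flagged.
P(D) = 1/400
P(+|D) = 92/100 = 23/25
P(+|D') = 8/100 = 2/25
P(+) = P(+|D)P(D) + P(+|D')P(D')
     = \frac{23}{25} × \frac{1}{400} + \frac{2}{25} × \frac{399}{400}
     = \frac{821}{10000}
P(D|+) = P(+|D)P(D)/P(+) = \frac{23}{821}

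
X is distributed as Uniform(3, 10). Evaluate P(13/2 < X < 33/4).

P(13/2 < X < 33/4) = ∫_{13/2}^{33/4} f(x) dx
where f(x) = \frac{1}{7}
= \frac{1}{4}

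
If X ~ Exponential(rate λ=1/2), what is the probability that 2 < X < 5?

P(2 < X < 5) = ∫_{2}^{5} f(x) dx
where f(x) = \frac{e^{- \frac{x}{2}}}{2}
= - \frac{1}{e^{\frac{5}{2}}} + e^{-1}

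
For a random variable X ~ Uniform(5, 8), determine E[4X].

For X ~ Uniform(5, 8):
E[X] = \frac{13}{2}
E[4X] = 4 × E[X] + 0 = 26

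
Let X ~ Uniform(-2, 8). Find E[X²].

Using the identity E[X²] = Var(X) + (E[X])²:
E[X] = 3
Var(X) = \frac{25}{3}
E[X²] = \frac{25}{3} + (3)²
= \frac{52}{3}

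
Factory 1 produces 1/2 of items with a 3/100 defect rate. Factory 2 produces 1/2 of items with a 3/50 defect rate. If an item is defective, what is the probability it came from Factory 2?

Using Bayes' theorem:
P(F1) = 1/2, P(D|F1) = 3/100
P(F2) = 1/2, P(D|F2) = 3/50
P(D) = P(D|F1)P(F1) + P(D|F2)P(F2)
     = \frac{9}{200}
P(F2|D) = P(D|F2)P(F2) / P(D)
= \frac{2}{3}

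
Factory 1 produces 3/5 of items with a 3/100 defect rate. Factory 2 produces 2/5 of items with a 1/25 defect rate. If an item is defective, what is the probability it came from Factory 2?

Using Bayes' theorem:
P(F1) = 3/5, P(D|F1) = 3/100
P(F2) = 2/5, P(D|F2) = 1/25
P(D) = P(D|F1)P(F1) + P(D|F2)P(F2)
     = \frac{17}{500}
P(F2|D) = P(D|F2)P(F2) / P(D)
= \frac{8}{17}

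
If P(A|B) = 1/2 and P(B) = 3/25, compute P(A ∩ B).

By definition, P(A|B) = P(A ∩ B) / P(B)
So P(A ∩ B) = P(A|B) × P(B)
= 1/2 × 3/25
= 3/50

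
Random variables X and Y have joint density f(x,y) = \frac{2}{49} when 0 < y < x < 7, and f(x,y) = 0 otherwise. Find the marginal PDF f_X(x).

f_X(x) = ∫_0^x \frac{2}{49} dy = \frac{2 x}{49}
for 0 < x < 7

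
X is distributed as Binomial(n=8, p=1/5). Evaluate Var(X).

For X ~ Binomial(n=8, p=1/5):
Var(X) = \frac{32}{25}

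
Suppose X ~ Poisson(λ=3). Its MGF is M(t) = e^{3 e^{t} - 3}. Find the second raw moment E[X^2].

To find E[X^2], compute M^(2)(0):
M^(1)(t) = 3 e^{t} e^{3 e^{t} - 3}
M^(2)(t) = 9 e^{2 t} e^{3 e^{t} - 3} + 3 e^{t} e^{3 e^{t} - 3}
M^(2)(0) = 12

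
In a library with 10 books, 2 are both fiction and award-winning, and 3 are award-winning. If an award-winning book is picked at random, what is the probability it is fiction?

P(A ∩ B) = 2/10 = 1/5
P(B) = 3/10
P(A|B) = P(A ∩ B) / P(B) = (1/5) / (3/10) = 2/3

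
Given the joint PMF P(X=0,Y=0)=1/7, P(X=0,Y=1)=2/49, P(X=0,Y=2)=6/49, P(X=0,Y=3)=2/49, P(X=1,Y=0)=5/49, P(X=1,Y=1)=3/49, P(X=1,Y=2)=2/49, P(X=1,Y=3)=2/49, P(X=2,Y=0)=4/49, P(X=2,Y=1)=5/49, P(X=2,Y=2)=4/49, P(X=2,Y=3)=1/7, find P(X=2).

P(X=2) = P(X=2,Y=0) + P(X=2,Y=1) + P(X=2,Y=2) + P(X=2,Y=3)
= 4/49 + 5/49 + 4/49 + 1/7
= 20/49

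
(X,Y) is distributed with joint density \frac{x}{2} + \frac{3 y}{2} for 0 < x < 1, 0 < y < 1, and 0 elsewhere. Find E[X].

E[X] = ∫_0^1 ∫_0^1 x × f(x,y) dy dx
= ∫_0^1 ∫_0^1 x × (\frac{x}{2} + \frac{3 y}{2}) dy dx
= \frac{13}{24}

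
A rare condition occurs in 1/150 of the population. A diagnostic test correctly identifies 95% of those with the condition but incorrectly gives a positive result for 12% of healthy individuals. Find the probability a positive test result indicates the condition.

Let D = the rare event, + = positive/flagged.
P(D) = 1/150
P(+|D) = 95/100 = 19/20
P(+|D') = 12/100 = 3/25
P(+) = P(+|D)P(D) + P(+|D')P(D')
     = \frac{19}{20} × \frac{1}{150} + \frac{3}{25} × \frac{149}{150}
     = \frac{1883}{15000}
P(D|+) = P(+|D)P(D)/P(+) = \frac{95}{1883}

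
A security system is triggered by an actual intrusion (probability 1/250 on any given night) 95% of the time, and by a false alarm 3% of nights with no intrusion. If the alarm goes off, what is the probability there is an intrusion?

Let D = the rare event, + = positive/flagged.
P(D) = 1/250
P(+|D) = 95/100 = 19/20
P(+|D') = 3/100
P(+) = P(+|D)P(D) + P(+|D')P(D')
     = \frac{19}{20} × \frac{1}{250} + \frac{3}{100} × \frac{249}{250}
     = \frac{421}{12500}
P(D|+) = P(+|D)P(D)/P(+) = \frac{95}{842}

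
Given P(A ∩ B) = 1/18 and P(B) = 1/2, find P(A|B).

P(A|B) = P(A ∩ B) / P(B)
= (1/18) / (1/2)
= 1/9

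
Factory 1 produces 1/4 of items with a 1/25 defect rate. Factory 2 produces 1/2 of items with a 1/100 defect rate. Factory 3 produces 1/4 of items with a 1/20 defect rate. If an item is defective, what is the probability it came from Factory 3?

Using Bayes' theorem:
P(F1) = 1/4, P(D|F1) = 1/25
P(F2) = 1/2, P(D|F2) = 1/100
P(F3) = 1/4, P(D|F3) = 1/20
P(D) = P(D|F1)P(F1) + P(D|F2)P(F2) + P(D|F3)P(F3)
     = \frac{11}{400}
P(F3|D) = P(D|F3)P(F3) / P(D)
= \frac{5}{11}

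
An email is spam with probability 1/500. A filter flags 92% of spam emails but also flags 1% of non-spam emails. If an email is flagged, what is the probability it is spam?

Let D = the rare event, + = positive/flagged.
P(D) = 1/500
P(+|D) = 92/100 = 23/25
P(+|D') = 1/100
P(+) = P(+|D)P(D) + P(+|D')P(D')
     = \frac{23}{25} × \frac{1}{500} + \frac{1}{100} × \frac{499}{500}
     = \frac{591}{50000}
P(D|+) = P(+|D)P(D)/P(+) = \frac{92}{591}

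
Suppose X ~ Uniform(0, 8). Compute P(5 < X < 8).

P(5 < X < 8) = ∫_{5}^{8} f(x) dx
where f(x) = \frac{1}{8}
= \frac{3}{8}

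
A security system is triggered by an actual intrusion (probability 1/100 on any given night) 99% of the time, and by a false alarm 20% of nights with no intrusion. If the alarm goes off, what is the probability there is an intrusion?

Let D = the rare event, + = positive/flagged.
P(D) = 1/100
P(+|D) = 99/100
P(+|D') = 20/100 = 1/5
P(+) = P(+|D)P(D) + P(+|D')P(D')
     = \frac{99}{100} × \frac{1}{100} + \frac{1}{5} × \frac{99}{100}
     = \frac{2079}{10000}
P(D|+) = P(+|D)P(D)/P(+) = \frac{1}{21}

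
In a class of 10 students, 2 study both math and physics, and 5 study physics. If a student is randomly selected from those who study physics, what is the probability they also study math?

P(A ∩ B) = 2/10 = 1/5
P(B) = 5/10 = 1/2
P(A|B) = P(A ∩ B) / P(B) = (1/5) / (1/2) = 2/5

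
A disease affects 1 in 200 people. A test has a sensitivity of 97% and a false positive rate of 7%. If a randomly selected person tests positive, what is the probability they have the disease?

Let D = the rare event, + = positive/flagged.
P(D) = 1/200
P(+|D) = 97/100
P(+|D') = 7/100
P(+) = P(+|D)P(D) + P(+|D')P(D')
     = \frac{97}{100} × \frac{1}{200} + \frac{7}{100} × \frac{199}{200}
     = \frac{149}{2000}
P(D|+) = P(+|D)P(D)/P(+) = \frac{97}{1490}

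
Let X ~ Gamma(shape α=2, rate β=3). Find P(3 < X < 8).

P(3 < X < 8) = ∫_{3}^{8} f(x) dx
where f(x) = 9 x e^{- 3 x}
= \frac{5 \left(-5 + 2 e^{15}\right)}{e^{24}}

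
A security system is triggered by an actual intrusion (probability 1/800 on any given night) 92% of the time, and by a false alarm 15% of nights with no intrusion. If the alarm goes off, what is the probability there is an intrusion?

Let D = the rare event, + = positive/flagged.
P(D) = 1/800
P(+|D) = 92/100 = 23/25
P(+|D') = 15/100 = 3/20
P(+) = P(+|D)P(D) + P(+|D')P(D')
     = \frac{23}{25} × \frac{1}{800} + \frac{3}{20} × \frac{799}{800}
     = \frac{12077}{80000}
P(D|+) = P(+|D)P(D)/P(+) = \frac{92}{12077}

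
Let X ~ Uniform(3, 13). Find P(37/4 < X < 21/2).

P(37/4 < X < 21/2) = ∫_{37/4}^{21/2} f(x) dx
where f(x) = \frac{1}{10}
= \frac{1}{8}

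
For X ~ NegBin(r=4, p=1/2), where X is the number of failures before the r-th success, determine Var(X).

For X ~ NegBin(r=4, p=1/2), where X is the number of failures before the r-th success:
Var(X) = 8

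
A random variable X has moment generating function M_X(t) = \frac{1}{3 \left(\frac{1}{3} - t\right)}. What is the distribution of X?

The MGF M(t) = \frac{1}{3 \left(\frac{1}{3} - t\right)} is the standard form for the Exponential distribution.
Comparing with the known MGF formula identifies: Exponential(rate λ=1/3)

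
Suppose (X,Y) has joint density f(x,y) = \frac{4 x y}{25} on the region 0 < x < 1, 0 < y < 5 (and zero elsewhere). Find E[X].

f_X(x) = ∫_0^5 \frac{4 x y}{25} dy = 2 x
E[X] = ∫_0^1 x × (2 x) dx = \frac{2}{3}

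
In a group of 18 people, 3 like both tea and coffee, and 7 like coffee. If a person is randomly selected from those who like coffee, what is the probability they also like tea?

P(A ∩ B) = 3/18 = 1/6
P(B) = 7/18
P(A|B) = P(A ∩ B) / P(B) = (1/6) / (7/18) = 3/7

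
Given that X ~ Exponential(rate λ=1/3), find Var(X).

For X ~ Exponential(rate λ=1/3):
Var(X) = 9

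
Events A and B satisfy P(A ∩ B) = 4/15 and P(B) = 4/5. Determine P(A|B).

P(A|B) = P(A ∩ B) / P(B)
= (4/15) / (4/5)
= 1/3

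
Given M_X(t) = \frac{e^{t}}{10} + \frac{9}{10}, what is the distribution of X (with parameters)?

The MGF M(t) = \frac{e^{t}}{10} + \frac{9}{10} is the standard form for the Bernoulli distribution.
Comparing with the known MGF formula identifies: Bernoulli(p=1/10)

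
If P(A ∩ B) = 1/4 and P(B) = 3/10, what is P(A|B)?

P(A|B) = P(A ∩ B) / P(B)
= (1/4) / (3/10)
= 5/6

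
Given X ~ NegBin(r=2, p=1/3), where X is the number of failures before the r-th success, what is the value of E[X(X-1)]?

E[X(X-1)] = E[X² - X] = E[X²] - E[X]
E[X] = 4
E[X²] = Var(X) + (E[X])² = 12 + (4)² = 28
E[X(X-1)] = 28 - 4 = 24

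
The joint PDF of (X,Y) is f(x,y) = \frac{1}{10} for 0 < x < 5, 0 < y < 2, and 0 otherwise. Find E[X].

f_X(x) = ∫_0^2 \frac{1}{10} dy = \frac{1}{5}
E[X] = ∫_0^5 x × (\frac{1}{5}) dx = \frac{5}{2}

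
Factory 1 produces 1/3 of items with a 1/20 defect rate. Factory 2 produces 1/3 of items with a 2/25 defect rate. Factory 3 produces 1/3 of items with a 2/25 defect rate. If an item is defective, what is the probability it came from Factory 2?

Using Bayes' theorem:
P(F1) = 1/3, P(D|F1) = 1/20
P(F2) = 1/3, P(D|F2) = 2/25
P(F3) = 1/3, P(D|F3) = 2/25
P(D) = P(D|F1)P(F1) + P(D|F2)P(F2) + P(D|F3)P(F3)
     = \frac{7}{100}
P(F2|D) = P(D|F2)P(F2) / P(D)
= \frac{8}{21}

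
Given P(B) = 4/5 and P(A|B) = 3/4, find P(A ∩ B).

By definition, P(A|B) = P(A ∩ B) / P(B)
So P(A ∩ B) = P(A|B) × P(B)
= 3/4 × 4/5
= 3/5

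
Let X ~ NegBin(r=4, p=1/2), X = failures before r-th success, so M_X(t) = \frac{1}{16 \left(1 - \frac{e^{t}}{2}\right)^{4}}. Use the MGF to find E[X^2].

To find E[X^2], compute M^(2)(0):
M^(1)(t) = \frac{e^{t}}{8 \left(1 - \frac{e^{t}}{2}\right)^{5}}
M^(2)(t) = \frac{e^{t}}{8 \left(1 - \frac{e^{t}}{2}\right)^{5}} + \frac{5 e^{2 t}}{16 \left(1 - \frac{e^{t}}{2}\right)^{6}}
M^(2)(0) = 24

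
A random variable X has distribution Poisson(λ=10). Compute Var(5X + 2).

For X ~ Poisson(λ=10):
Var(X) = 10
Var(5X + 2) = (5)² × Var(X) = 25 × 10 = 250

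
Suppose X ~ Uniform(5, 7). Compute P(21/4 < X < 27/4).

P(21/4 < X < 27/4) = ∫_{21/4}^{27/4} f(x) dx
where f(x) = \frac{1}{2}
= \frac{3}{4}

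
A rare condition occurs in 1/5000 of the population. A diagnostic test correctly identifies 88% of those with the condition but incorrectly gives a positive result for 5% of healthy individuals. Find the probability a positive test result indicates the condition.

Let D = the rare event, + = positive/flagged.
P(D) = 1/5000
P(+|D) = 88/100 = 22/25
P(+|D') = 5/100 = 1/20
P(+) = P(+|D)P(D) + P(+|D')P(D')
     = \frac{22}{25} × \frac{1}{5000} + \frac{1}{20} × \frac{4999}{5000}
     = \frac{25083}{500000}
P(D|+) = P(+|D)P(D)/P(+) = \frac{88}{25083}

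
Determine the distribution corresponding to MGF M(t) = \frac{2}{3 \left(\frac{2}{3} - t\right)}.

The MGF M(t) = \frac{2}{3 \left(\frac{2}{3} - t\right)} is the standard form for the Exponential distribution.
Comparing with the known MGF formula identifies: Exponential(rate λ=2/3)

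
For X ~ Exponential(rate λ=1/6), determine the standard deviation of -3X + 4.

For X ~ Exponential(rate λ=1/6):
Var(X) = 36
SD(X) = √(Var(X)) = √(36) = 6
SD(-3X + 4) = |-3| × SD(X) = 3 × 6 = 18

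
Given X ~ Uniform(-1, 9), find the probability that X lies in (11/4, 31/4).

P(11/4 < X < 31/4) = ∫_{11/4}^{31/4} f(x) dx
where f(x) = \frac{1}{10}
= \frac{1}{2}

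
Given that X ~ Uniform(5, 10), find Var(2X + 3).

For X ~ Uniform(5, 10):
Var(X) = \frac{25}{12}
Var(2X + 3) = (2)² × Var(X) = 4 × \frac{25}{12} = \frac{25}{3}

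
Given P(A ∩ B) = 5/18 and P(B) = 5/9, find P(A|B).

P(A|B) = P(A ∩ B) / P(B)
= (5/18) / (5/9)
= 1/2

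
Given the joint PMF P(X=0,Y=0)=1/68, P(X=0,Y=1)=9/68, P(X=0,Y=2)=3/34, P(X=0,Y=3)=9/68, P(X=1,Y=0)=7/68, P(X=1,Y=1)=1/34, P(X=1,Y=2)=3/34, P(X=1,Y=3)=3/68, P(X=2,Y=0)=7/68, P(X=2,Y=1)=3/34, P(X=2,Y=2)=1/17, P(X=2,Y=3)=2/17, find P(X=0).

P(X=0) = P(X=0,Y=0) + P(X=0,Y=1) + P(X=0,Y=2) + P(X=0,Y=3)
= 1/68 + 9/68 + 3/34 + 9/68
= 25/68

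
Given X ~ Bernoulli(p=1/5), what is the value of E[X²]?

Using the identity E[X²] = Var(X) + (E[X])²:
E[X] = \frac{1}{5}
Var(X) = \frac{4}{25}
E[X²] = \frac{4}{25} + (\frac{1}{5})²
= \frac{1}{5}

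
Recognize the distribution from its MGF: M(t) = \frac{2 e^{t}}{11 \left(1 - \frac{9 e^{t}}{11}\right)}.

The MGF M(t) = \frac{2 e^{t}}{11 \left(1 - \frac{9 e^{t}}{11}\right)} is the standard form for the Geometric distribution.
Comparing with the known MGF formula identifies: Geometric(p=2/11), X = trial number of first success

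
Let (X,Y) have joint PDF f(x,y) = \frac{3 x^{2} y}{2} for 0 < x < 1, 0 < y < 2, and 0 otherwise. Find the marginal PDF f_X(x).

f_X(x) = ∫_0^2 f(x,y) dy
= ∫_0^2 \frac{3 x^{2} y}{2} dy
= 3 x^{2} for 0 < x < 1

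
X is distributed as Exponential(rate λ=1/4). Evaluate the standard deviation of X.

For X ~ Exponential(rate λ=1/4):
Var(X) = 16
SD(X) = √(Var(X)) = √(16) = 4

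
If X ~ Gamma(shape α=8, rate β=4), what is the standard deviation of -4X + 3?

For X ~ Gamma(shape α=8, rate β=4):
Var(X) = \frac{1}{2}
SD(X) = √(Var(X)) = √(\frac{1}{2}) = \frac{\sqrt{2}}{2}
SD(-4X + 3) = |-4| × SD(X) = 4 × \frac{\sqrt{2}}{2} = 2 \sqrt{2}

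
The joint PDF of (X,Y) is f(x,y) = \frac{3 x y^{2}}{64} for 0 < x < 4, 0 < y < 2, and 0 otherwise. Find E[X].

f_X(x) = ∫_0^2 \frac{3 x y^{2}}{64} dy = \frac{x}{8}
E[X] = ∫_0^4 x × (\frac{x}{8}) dx = \frac{8}{3}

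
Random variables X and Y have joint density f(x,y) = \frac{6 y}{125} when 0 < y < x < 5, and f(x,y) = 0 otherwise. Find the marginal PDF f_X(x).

f_X(x) = ∫_0^x \frac{6 y}{125} dy = \frac{3 x^{2}}{125}
for 0 < x < 5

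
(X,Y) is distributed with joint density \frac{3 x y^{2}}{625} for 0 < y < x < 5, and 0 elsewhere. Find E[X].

f_X(x) = ∫_0^x \frac{3 x y^{2}}{625} dy = \frac{x^{4}}{625}
E[X] = ∫_0^5 x × (\frac{x^{4}}{625}) dx = \frac{25}{6}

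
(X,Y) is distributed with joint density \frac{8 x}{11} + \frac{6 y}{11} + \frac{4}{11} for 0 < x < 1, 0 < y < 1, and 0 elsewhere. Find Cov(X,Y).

E[XY] = ∫∫ xy × f(x,y) dx dy = \frac{10}{33}
E[X] = \frac{37}{66}
E[Y] = \frac{6}{11}
Cov(X,Y) = E[XY] - E[X]E[Y] = - \frac{1}{363}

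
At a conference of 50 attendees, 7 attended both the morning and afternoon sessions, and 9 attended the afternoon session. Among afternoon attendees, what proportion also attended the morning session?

P(A ∩ B) = 7/50
P(B) = 9/50
P(A|B) = P(A ∩ B) / P(B) = (7/50) / (9/50) = 7/9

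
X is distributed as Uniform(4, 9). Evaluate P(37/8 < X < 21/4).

P(37/8 < X < 21/4) = ∫_{37/8}^{21/4} f(x) dx
where f(x) = \frac{1}{5}
= \frac{1}{8}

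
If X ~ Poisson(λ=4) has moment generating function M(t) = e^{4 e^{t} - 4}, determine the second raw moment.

To find E[X^2], compute M^(2)(0):
M^(1)(t) = 4 e^{t} e^{4 e^{t} - 4}
M^(2)(t) = 16 e^{2 t} e^{4 e^{t} - 4} + 4 e^{t} e^{4 e^{t} - 4}
M^(2)(0) = 20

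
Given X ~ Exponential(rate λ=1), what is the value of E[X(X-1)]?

E[X(X-1)] = E[X² - X] = E[X²] - E[X]
E[X] = 1
E[X²] = Var(X) + (E[X])² = 1 + (1)² = 2
E[X(X-1)] = 2 - 1 = 1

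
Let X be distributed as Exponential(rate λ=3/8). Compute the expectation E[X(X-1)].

E[X(X-1)] = E[X² - X] = E[X²] - E[X]
E[X] = \frac{8}{3}
E[X²] = Var(X) + (E[X])² = \frac{64}{9} + (\frac{8}{3})² = \frac{128}{9}
E[X(X-1)] = \frac{128}{9} - \frac{8}{3} = \frac{104}{9}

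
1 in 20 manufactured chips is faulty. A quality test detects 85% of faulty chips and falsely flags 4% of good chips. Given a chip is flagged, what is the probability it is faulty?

Let D = the rare event, + = positive/flagged.
P(D) = 1/20
P(+|D) = 85/100 = 17/20
P(+|D') = 4/100 = 1/25
P(+) = P(+|D)P(D) + P(+|D')P(D')
     = \frac{17}{20} × \frac{1}{20} + \frac{1}{25} × \frac{19}{20}
     = \frac{161}{2000}
P(D|+) = P(+|D)P(D)/P(+) = \frac{85}{161}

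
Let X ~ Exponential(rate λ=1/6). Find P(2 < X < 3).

P(2 < X < 3) = ∫_{2}^{3} f(x) dx
where f(x) = \frac{e^{- \frac{x}{6}}}{6}
= - \frac{1}{e^{\frac{1}{2}}} + e^{- \frac{1}{3}}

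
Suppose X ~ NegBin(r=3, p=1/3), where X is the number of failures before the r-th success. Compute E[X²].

Using the identity E[X²] = Var(X) + (E[X])²:
E[X] = 6
Var(X) = 18
E[X²] = 18 + (6)²
= 54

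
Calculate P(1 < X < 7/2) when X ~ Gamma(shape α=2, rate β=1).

P(1 < X < 7/2) = ∫_{1}^{7/2} f(x) dx
where f(x) = x e^{- x}
= - \frac{9}{2 e^{\frac{7}{2}}} + \frac{2}{e}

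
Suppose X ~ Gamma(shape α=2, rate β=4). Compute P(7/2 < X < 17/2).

P(7/2 < X < 17/2) = ∫_{7/2}^{17/2} f(x) dx
where f(x) = 16 x e^{- 4 x}
= \frac{5 \left(-7 + 3 e^{20}\right)}{e^{34}}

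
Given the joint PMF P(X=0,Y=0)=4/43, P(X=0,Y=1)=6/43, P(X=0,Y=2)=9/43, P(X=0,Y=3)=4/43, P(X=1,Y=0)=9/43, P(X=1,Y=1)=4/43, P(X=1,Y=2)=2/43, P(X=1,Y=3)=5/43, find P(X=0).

P(X=0) = P(X=0,Y=0) + P(X=0,Y=1) + P(X=0,Y=2) + P(X=0,Y=3)
= 4/43 + 6/43 + 9/43 + 4/43
= 23/43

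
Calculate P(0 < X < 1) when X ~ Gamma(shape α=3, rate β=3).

P(0 < X < 1) = ∫_{0}^{1} f(x) dx
where f(x) = \frac{27 x^{2} e^{- 3 x}}{2}
= 1 - \frac{17}{2 e^{3}}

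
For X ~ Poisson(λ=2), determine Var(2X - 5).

For X ~ Poisson(λ=2):
Var(X) = 2
Var(2X - 5) = (2)² × Var(X) = 4 × 2 = 8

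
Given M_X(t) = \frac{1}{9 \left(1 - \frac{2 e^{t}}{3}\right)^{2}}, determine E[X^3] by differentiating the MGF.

To find E[X^3], compute M^(3)(0):
M^(1)(t) = \frac{4 e^{t}}{27 \left(1 - \frac{2 e^{t}}{3}\right)^{3}}
M^(2)(t) = \frac{4 e^{t}}{27 \left(1 - \frac{2 e^{t}}{3}\right)^{3}} + \frac{8 e^{2 t}}{27 \left(1 - \frac{2 e^{t}}{3}\right)^{4}}
M^(3)(t) = \frac{4 e^{t}}{27 \left(1 - \frac{2 e^{t}}{3}\right)^{3}} + \frac{8 e^{2 t}}{9 \left(1 - \frac{2 e^{t}}{3}\right)^{4}} + \frac{64 e^{3 t}}{81 \left(1 - \frac{2 e^{t}}{3}\right)^{5}}
M^(3)(0) = 268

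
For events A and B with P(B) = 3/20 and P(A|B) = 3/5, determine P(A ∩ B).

By definition, P(A|B) = P(A ∩ B) / P(B)
So P(A ∩ B) = P(A|B) × P(B)
= 3/5 × 3/20
= 9/100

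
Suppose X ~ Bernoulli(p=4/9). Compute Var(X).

For X ~ Bernoulli(p=4/9):
Var(X) = \frac{20}{81}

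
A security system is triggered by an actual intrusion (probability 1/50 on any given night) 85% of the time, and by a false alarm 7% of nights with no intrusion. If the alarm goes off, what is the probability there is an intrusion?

Let D = the rare event, + = positive/flagged.
P(D) = 1/50
P(+|D) = 85/100 = 17/20
P(+|D') = 7/100
P(+) = P(+|D)P(D) + P(+|D')P(D')
     = \frac{17}{20} × \frac{1}{50} + \frac{7}{100} × \frac{49}{50}
     = \frac{107}{1250}
P(D|+) = P(+|D)P(D)/P(+) = \frac{85}{428}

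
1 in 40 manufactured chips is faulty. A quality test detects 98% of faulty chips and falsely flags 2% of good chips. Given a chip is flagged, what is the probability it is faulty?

Let D = the rare event, + = positive/flagged.
P(D) = 1/40
P(+|D) = 98/100 = 49/50
P(+|D') = 2/100 = 1/50
P(+) = P(+|D)P(D) + P(+|D')P(D')
     = \frac{49}{50} × \frac{1}{40} + \frac{1}{50} × \frac{39}{40}
     = \frac{11}{250}
P(D|+) = P(+|D)P(D)/P(+) = \frac{49}{88}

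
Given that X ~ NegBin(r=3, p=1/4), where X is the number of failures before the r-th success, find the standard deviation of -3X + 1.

For X ~ NegBin(r=3, p=1/4), where X is the number of failures before the r-th success:
Var(X) = 36
SD(X) = √(Var(X)) = √(36) = 6
SD(-3X + 1) = |-3| × SD(X) = 3 × 6 = 18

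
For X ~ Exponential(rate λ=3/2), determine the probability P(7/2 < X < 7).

P(7/2 < X < 7) = ∫_{7/2}^{7} f(x) dx
where f(x) = \frac{3 e^{- \frac{3 x}{2}}}{2}
= - \frac{1}{e^{\frac{21}{2}}} + e^{- \frac{21}{4}}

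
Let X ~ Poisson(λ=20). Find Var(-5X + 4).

For X ~ Poisson(λ=20):
Var(X) = 20
Var(-5X + 4) = (-5)² × Var(X) = 25 × 20 = 500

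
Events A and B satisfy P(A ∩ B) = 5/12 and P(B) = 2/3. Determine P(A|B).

P(A|B) = P(A ∩ B) / P(B)
= (5/12) / (2/3)
= 5/8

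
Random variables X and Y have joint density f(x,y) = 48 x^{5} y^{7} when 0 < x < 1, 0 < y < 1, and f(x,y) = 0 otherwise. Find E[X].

E[X] = ∫_0^1 ∫_0^1 x × f(x,y) dy dx
= ∫_0^1 ∫_0^1 x × (48 x^{5} y^{7}) dy dx
= \frac{6}{7}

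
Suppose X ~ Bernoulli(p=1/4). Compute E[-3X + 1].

For X ~ Bernoulli(p=1/4):
E[X] = \frac{1}{4}
E[-3X + 1] = -3 × E[X] + 1 = \frac{1}{4}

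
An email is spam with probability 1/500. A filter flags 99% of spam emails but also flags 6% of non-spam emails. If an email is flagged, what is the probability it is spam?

Let D = the rare event, + = positive/flagged.
P(D) = 1/500
P(+|D) = 99/100
P(+|D') = 6/100 = 3/50
P(+) = P(+|D)P(D) + P(+|D')P(D')
     = \frac{99}{100} × \frac{1}{500} + \frac{3}{50} × \frac{499}{500}
     = \frac{3093}{50000}
P(D|+) = P(+|D)P(D)/P(+) = \frac{33}{1031}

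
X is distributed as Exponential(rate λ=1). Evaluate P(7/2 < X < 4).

P(7/2 < X < 4) = ∫_{7/2}^{4} f(x) dx
where f(x) = e^{- x}
= - \frac{1}{e^{4}} + e^{- \frac{7}{2}}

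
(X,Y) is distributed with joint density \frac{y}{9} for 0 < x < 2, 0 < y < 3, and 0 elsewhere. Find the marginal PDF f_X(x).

f_X(x) = ∫_0^3 f(x,y) dy
= ∫_0^3 \frac{y}{9} dy
= \frac{1}{2} for 0 < x < 2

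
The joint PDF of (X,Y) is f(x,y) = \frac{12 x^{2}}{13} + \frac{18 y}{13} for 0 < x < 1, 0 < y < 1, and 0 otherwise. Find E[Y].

E[Y] = ∫_0^1 ∫_0^1 y × f(x,y) dx dy
= \frac{8}{13}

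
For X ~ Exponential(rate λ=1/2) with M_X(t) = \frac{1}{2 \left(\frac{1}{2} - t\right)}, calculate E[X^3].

To find E[X^3], compute M^(3)(0):
M^(1)(t) = \frac{1}{2 \left(\frac{1}{2} - t\right)^{2}}
M^(2)(t) = \frac{1}{\left(\frac{1}{2} - t\right)^{3}}
M^(3)(t) = \frac{3}{\left(\frac{1}{2} - t\right)^{4}}
M^(3)(0) = 48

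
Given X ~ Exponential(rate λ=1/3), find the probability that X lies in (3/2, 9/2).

P(3/2 < X < 9/2) = ∫_{3/2}^{9/2} f(x) dx
where f(x) = \frac{e^{- \frac{x}{3}}}{3}
= - \frac{1 - e}{e^{\frac{3}{2}}}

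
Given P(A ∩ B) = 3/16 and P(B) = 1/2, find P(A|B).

P(A|B) = P(A ∩ B) / P(B)
= (3/16) / (1/2)
= 3/8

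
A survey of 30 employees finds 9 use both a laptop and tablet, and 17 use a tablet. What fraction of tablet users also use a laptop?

P(A ∩ B) = 9/30 = 3/10
P(B) = 17/30
P(A|B) = P(A ∩ B) / P(B) = (3/10) / (17/30) = 9/17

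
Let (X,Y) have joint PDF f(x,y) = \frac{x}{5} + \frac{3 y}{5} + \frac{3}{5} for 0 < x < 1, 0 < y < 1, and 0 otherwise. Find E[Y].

E[Y] = ∫_0^1 ∫_0^1 y × f(x,y) dx dy
= \frac{11}{20}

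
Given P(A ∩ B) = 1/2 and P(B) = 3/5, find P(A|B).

P(A|B) = P(A ∩ B) / P(B)
= (1/2) / (3/5)
= 5/6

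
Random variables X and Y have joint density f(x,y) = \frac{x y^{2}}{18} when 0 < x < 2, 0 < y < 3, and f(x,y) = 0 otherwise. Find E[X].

f_X(x) = ∫_0^3 \frac{x y^{2}}{18} dy = \frac{x}{2}
E[X] = ∫_0^2 x × (\frac{x}{2}) dx = \frac{4}{3}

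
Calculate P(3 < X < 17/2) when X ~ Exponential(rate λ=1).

P(3 < X < 17/2) = ∫_{3}^{17/2} f(x) dx
where f(x) = e^{- x}
= - \frac{1}{e^{\frac{17}{2}}} + e^{-3}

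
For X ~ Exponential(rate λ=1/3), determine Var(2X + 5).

For X ~ Exponential(rate λ=1/3):
Var(X) = 9
Var(2X + 5) = (2)² × Var(X) = 4 × 9 = 36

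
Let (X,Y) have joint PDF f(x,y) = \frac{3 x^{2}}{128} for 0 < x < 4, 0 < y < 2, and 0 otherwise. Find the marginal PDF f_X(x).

f_X(x) = ∫_0^2 f(x,y) dy
= ∫_0^2 \frac{3 x^{2}}{128} dy
= \frac{3 x^{2}}{64} for 0 < x < 4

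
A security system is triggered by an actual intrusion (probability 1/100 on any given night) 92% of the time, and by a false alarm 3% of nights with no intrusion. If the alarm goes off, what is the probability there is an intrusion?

Let D = the rare event, + = positive/flagged.
P(D) = 1/100
P(+|D) = 92/100 = 23/25
P(+|D') = 3/100
P(+) = P(+|D)P(D) + P(+|D')P(D')
     = \frac{23}{25} × \frac{1}{100} + \frac{3}{100} × \frac{99}{100}
     = \frac{389}{10000}
P(D|+) = P(+|D)P(D)/P(+) = \frac{92}{389}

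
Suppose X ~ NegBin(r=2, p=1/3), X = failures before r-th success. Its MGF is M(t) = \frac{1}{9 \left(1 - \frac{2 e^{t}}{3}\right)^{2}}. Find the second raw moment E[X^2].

To find E[X^2], compute M^(2)(0):
M^(1)(t) = \frac{4 e^{t}}{27 \left(1 - \frac{2 e^{t}}{3}\right)^{3}}
M^(2)(t) = \frac{4 e^{t}}{27 \left(1 - \frac{2 e^{t}}{3}\right)^{3}} + \frac{8 e^{2 t}}{27 \left(1 - \frac{2 e^{t}}{3}\right)^{4}}
M^(2)(0) = 28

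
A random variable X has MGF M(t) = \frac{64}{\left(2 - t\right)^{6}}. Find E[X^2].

To find E[X^2], compute M^(2)(0):
M^(1)(t) = \frac{384}{\left(2 - t\right)^{7}}
M^(2)(t) = \frac{2688}{\left(2 - t\right)^{8}}
M^(2)(0) = \frac{21}{2}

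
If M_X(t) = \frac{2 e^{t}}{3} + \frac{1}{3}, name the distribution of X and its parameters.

The MGF M(t) = \frac{2 e^{t}}{3} + \frac{1}{3} is the standard form for the Bernoulli distribution.
Comparing with the known MGF formula identifies: Bernoulli(p=2/3)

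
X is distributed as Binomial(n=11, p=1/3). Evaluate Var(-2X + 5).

For X ~ Binomial(n=11, p=1/3):
Var(X) = \frac{22}{9}
Var(-2X + 5) = (-2)² × Var(X) = 4 × \frac{22}{9} = \frac{88}{9}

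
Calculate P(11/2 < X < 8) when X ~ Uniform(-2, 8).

P(11/2 < X < 8) = ∫_{11/2}^{8} f(x) dx
where f(x) = \frac{1}{10}
= \frac{1}{4}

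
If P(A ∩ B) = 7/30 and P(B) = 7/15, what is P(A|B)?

P(A|B) = P(A ∩ B) / P(B)
= (7/30) / (7/15)
= 1/2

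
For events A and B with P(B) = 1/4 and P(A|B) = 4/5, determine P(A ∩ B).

By definition, P(A|B) = P(A ∩ B) / P(B)
So P(A ∩ B) = P(A|B) × P(B)
= 4/5 × 1/4
= 1/5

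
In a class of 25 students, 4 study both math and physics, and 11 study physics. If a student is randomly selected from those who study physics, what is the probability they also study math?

P(A ∩ B) = 4/25
P(B) = 11/25
P(A|B) = P(A ∩ B) / P(B) = (4/25) / (11/25) = 4/11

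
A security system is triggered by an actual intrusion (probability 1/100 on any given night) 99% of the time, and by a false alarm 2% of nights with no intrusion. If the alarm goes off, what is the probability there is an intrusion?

Let D = the rare event, + = positive/flagged.
P(D) = 1/100
P(+|D) = 99/100
P(+|D') = 2/100 = 1/50
P(+) = P(+|D)P(D) + P(+|D')P(D')
     = \frac{99}{100} × \frac{1}{100} + \frac{1}{50} × \frac{99}{100}
     = \frac{297}{10000}
P(D|+) = P(+|D)P(D)/P(+) = \frac{1}{3}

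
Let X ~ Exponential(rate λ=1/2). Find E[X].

For X ~ Exponential(rate λ=1/2), the expected value is:
E[X] = 2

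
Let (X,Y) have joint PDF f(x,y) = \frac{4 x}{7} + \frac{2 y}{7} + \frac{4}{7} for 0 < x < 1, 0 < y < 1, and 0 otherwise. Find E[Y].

E[Y] = ∫_0^1 ∫_0^1 y × f(x,y) dx dy
= \frac{11}{21}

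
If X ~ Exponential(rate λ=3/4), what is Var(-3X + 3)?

For X ~ Exponential(rate λ=3/4):
Var(X) = \frac{16}{9}
Var(-3X + 3) = (-3)² × Var(X) = 9 × \frac{16}{9} = 16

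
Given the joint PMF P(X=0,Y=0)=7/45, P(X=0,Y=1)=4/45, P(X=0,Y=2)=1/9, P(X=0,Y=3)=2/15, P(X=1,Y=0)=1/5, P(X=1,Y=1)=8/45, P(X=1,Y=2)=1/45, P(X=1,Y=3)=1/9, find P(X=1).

P(X=1) = P(X=1,Y=0) + P(X=1,Y=1) + P(X=1,Y=2) + P(X=1,Y=3)
= 1/5 + 8/45 + 1/45 + 1/9
= 23/45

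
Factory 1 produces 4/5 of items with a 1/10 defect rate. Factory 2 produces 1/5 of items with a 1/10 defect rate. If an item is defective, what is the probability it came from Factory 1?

Using Bayes' theorem:
P(F1) = 4/5, P(D|F1) = 1/10
P(F2) = 1/5, P(D|F2) = 1/10
P(D) = P(D|F1)P(F1) + P(D|F2)P(F2)
     = \frac{1}{10}
P(F1|D) = P(D|F1)P(F1) / P(D)
= \frac{4}{5}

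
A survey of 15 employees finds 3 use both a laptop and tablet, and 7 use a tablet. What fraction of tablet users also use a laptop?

P(A ∩ B) = 3/15 = 1/5
P(B) = 7/15
P(A|B) = P(A ∩ B) / P(B) = (1/5) / (7/15) = 3/7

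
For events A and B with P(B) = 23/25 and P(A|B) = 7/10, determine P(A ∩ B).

By definition, P(A|B) = P(A ∩ B) / P(B)
So P(A ∩ B) = P(A|B) × P(B)
= 7/10 × 23/25
= 161/250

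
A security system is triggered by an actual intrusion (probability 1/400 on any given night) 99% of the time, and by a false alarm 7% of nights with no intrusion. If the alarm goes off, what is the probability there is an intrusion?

Let D = the rare event, + = positive/flagged.
P(D) = 1/400
P(+|D) = 99/100
P(+|D') = 7/100
P(+) = P(+|D)P(D) + P(+|D')P(D')
     = \frac{99}{100} × \frac{1}{400} + \frac{7}{100} × \frac{399}{400}
     = \frac{723}{10000}
P(D|+) = P(+|D)P(D)/P(+) = \frac{33}{964}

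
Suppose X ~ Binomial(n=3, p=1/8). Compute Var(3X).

For X ~ Binomial(n=3, p=1/8):
Var(X) = \frac{21}{64}
Var(3X) = (3)² × Var(X) = 9 × \frac{21}{64} = \frac{189}{64}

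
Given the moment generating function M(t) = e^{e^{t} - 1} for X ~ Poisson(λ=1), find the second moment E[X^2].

To find E[X^2], compute M^(2)(0):
M^(1)(t) = e^{t} e^{e^{t} - 1}
M^(2)(t) = e^{2 t} e^{e^{t} - 1} + e^{t} e^{e^{t} - 1}
M^(2)(0) = 2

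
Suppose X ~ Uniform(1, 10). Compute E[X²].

Using the identity E[X²] = Var(X) + (E[X])²:
E[X] = \frac{11}{2}
Var(X) = \frac{27}{4}
E[X²] = \frac{27}{4} + (\frac{11}{2})²
= 37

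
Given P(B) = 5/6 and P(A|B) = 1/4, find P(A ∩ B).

By definition, P(A|B) = P(A ∩ B) / P(B)
So P(A ∩ B) = P(A|B) × P(B)
= 1/4 × 5/6
= 5/24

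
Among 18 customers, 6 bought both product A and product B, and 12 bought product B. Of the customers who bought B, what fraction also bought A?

P(A ∩ B) = 6/18 = 1/3
P(B) = 12/18 = 2/3
P(A|B) = P(A ∩ B) / P(B) = (1/3) / (2/3) = 1/2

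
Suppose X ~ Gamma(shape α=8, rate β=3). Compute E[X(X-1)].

E[X(X-1)] = E[X² - X] = E[X²] - E[X]
E[X] = \frac{8}{3}
E[X²] = Var(X) + (E[X])² = \frac{8}{9} + (\frac{8}{3})² = 8
E[X(X-1)] = 8 - \frac{8}{3} = \frac{16}{3}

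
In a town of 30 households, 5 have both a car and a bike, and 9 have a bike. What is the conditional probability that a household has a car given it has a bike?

P(A ∩ B) = 5/30 = 1/6
P(B) = 9/30 = 3/10
P(A|B) = P(A ∩ B) / P(B) = (1/6) / (3/10) = 5/9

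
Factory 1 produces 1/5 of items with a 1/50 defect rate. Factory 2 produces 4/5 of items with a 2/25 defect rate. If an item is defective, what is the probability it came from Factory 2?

Using Bayes' theorem:
P(F1) = 1/5, P(D|F1) = 1/50
P(F2) = 4/5, P(D|F2) = 2/25
P(D) = P(D|F1)P(F1) + P(D|F2)P(F2)
     = \frac{17}{250}
P(F2|D) = P(D|F2)P(F2) / P(D)
= \frac{16}{17}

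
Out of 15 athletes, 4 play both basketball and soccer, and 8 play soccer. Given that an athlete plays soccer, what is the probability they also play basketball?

P(A ∩ B) = 4/15
P(B) = 8/15
P(A|B) = P(A ∩ B) / P(B) = (4/15) / (8/15) = 1/2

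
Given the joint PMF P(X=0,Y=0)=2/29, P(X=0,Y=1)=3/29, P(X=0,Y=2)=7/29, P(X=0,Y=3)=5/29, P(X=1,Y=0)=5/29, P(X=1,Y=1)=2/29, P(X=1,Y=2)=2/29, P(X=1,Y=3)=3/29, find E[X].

First find marginal of X:
P(X=0) = 17/29
P(X=1) = 12/29
E[X] = 0 × 17/29 + 1 × 12/29 = 12/29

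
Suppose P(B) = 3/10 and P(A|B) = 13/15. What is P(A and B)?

By definition, P(A|B) = P(A ∩ B) / P(B)
So P(A ∩ B) = P(A|B) × P(B)
= 13/15 × 3/10
= 13/50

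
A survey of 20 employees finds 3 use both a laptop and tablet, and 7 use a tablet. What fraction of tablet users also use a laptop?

P(A ∩ B) = 3/20
P(B) = 7/20
P(A|B) = P(A ∩ B) / P(B) = (3/20) / (7/20) = 3/7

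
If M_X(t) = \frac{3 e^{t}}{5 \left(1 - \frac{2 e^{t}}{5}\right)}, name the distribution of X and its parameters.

The MGF M(t) = \frac{3 e^{t}}{5 \left(1 - \frac{2 e^{t}}{5}\right)} is the standard form for the Geometric distribution.
Comparing with the known MGF formula identifies: Geometric(p=3/5), X = trial number of first success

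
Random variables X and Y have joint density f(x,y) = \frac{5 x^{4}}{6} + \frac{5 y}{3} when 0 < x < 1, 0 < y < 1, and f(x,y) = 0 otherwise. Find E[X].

E[X] = ∫_0^1 ∫_0^1 x × f(x,y) dy dx
= ∫_0^1 ∫_0^1 x × (\frac{5 x^{4}}{6} + \frac{5 y}{3}) dy dx
= \frac{5}{9}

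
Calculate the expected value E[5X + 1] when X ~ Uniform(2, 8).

For X ~ Uniform(2, 8):
E[X] = 5
E[5X + 1] = 5 × E[X] + 1 = 26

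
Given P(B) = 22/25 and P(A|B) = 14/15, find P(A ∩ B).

By definition, P(A|B) = P(A ∩ B) / P(B)
So P(A ∩ B) = P(A|B) × P(B)
= 14/15 × 22/25
= 308/375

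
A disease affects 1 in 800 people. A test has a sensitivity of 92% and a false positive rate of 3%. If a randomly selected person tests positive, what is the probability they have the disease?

Let D = the rare event, + = positive/flagged.
P(D) = 1/800
P(+|D) = 92/100 = 23/25
P(+|D') = 3/100
P(+) = P(+|D)P(D) + P(+|D')P(D')
     = \frac{23}{25} × \frac{1}{800} + \frac{3}{100} × \frac{799}{800}
     = \frac{2489}{80000}
P(D|+) = P(+|D)P(D)/P(+) = \frac{92}{2489}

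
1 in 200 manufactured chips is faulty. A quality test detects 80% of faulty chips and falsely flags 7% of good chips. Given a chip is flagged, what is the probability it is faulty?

Let D = the rare event, + = positive/flagged.
P(D) = 1/200
P(+|D) = 80/100 = 4/5
P(+|D') = 7/100
P(+) = P(+|D)P(D) + P(+|D')P(D')
     = \frac{4}{5} × \frac{1}{200} + \frac{7}{100} × \frac{199}{200}
     = \frac{1473}{20000}
P(D|+) = P(+|D)P(D)/P(+) = \frac{80}{1473}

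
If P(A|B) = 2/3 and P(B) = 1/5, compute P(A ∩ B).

By definition, P(A|B) = P(A ∩ B) / P(B)
So P(A ∩ B) = P(A|B) × P(B)
= 2/3 × 1/5
= 2/15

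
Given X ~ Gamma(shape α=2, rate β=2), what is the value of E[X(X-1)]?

E[X(X-1)] = E[X² - X] = E[X²] - E[X]
E[X] = 1
E[X²] = Var(X) + (E[X])² = \frac{1}{2} + (1)² = \frac{3}{2}
E[X(X-1)] = \frac{3}{2} - 1 = \frac{1}{2}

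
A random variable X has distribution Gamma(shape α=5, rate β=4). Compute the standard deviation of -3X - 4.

For X ~ Gamma(shape α=5, rate β=4):
Var(X) = \frac{5}{16}
SD(X) = √(Var(X)) = √(\frac{5}{16}) = \frac{\sqrt{5}}{4}
SD(-3X - 4) = |-3| × SD(X) = 3 × \frac{\sqrt{5}}{4} = \frac{3 \sqrt{5}}{4}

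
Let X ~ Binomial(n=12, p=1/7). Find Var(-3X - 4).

For X ~ Binomial(n=12, p=1/7):
Var(X) = \frac{72}{49}
Var(-3X - 4) = (-3)² × Var(X) = 9 × \frac{72}{49} = \frac{648}{49}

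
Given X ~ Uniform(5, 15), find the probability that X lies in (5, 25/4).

P(5 < X < 25/4) = ∫_{5}^{25/4} f(x) dx
where f(x) = \frac{1}{10}
= \frac{1}{8}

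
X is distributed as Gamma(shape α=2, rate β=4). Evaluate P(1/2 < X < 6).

P(1/2 < X < 6) = ∫_{1/2}^{6} f(x) dx
where f(x) = 16 x e^{- 4 x}
= \frac{-25 + 3 e^{22}}{e^{24}}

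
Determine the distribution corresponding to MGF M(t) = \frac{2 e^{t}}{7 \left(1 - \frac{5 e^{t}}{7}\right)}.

The MGF M(t) = \frac{2 e^{t}}{7 \left(1 - \frac{5 e^{t}}{7}\right)} is the standard form for the Geometric distribution.
Comparing with the known MGF formula identifies: Geometric(p=2/7), X = trial number of first success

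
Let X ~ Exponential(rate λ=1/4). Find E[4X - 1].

For X ~ Exponential(rate λ=1/4):
E[X] = 4
E[4X - 1] = 4 × E[X] - 1 = 15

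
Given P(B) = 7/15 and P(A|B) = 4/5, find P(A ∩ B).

By definition, P(A|B) = P(A ∩ B) / P(B)
So P(A ∩ B) = P(A|B) × P(B)
= 4/5 × 7/15
= 28/75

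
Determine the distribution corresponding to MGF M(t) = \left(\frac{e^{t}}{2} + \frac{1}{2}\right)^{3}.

The MGF M(t) = \left(\frac{e^{t}}{2} + \frac{1}{2}\right)^{3} is the standard form for the Binomial distribution.
Comparing with the known MGF formula identifies: Binomial(n=3, p=1/2)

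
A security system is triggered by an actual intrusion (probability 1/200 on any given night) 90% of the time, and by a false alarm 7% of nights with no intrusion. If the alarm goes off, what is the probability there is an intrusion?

Let D = the rare event, + = positive/flagged.
P(D) = 1/200
P(+|D) = 90/100 = 9/10
P(+|D') = 7/100
P(+) = P(+|D)P(D) + P(+|D')P(D')
     = \frac{9}{10} × \frac{1}{200} + \frac{7}{100} × \frac{199}{200}
     = \frac{1483}{20000}
P(D|+) = P(+|D)P(D)/P(+) = \frac{90}{1483}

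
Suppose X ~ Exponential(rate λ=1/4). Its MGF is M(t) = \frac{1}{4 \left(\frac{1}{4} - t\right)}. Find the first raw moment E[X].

To find E[X], compute M^(1)(0):
M^(1)(t) = \frac{1}{4 \left(\frac{1}{4} - t\right)^{2}}
M^(1)(0) = 4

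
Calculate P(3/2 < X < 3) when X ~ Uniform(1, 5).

P(3/2 < X < 3) = ∫_{3/2}^{3} f(x) dx
where f(x) = \frac{1}{4}
= \frac{3}{8}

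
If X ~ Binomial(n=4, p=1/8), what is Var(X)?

For X ~ Binomial(n=4, p=1/8):
Var(X) = \frac{7}{16}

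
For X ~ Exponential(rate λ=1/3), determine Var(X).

For X ~ Exponential(rate λ=1/3):
Var(X) = 9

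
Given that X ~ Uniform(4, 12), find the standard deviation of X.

For X ~ Uniform(4, 12):
Var(X) = \frac{16}{3}
SD(X) = √(Var(X)) = √(\frac{16}{3}) = \frac{4 \sqrt{3}}{3}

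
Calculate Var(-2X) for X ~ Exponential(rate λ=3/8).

For X ~ Exponential(rate λ=3/8):
Var(X) = \frac{64}{9}
Var(-2X) = (-2)² × Var(X) = 4 × \frac{64}{9} = \frac{256}{9}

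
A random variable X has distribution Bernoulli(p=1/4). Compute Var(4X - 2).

For X ~ Bernoulli(p=1/4):
Var(X) = \frac{3}{16}
Var(4X - 2) = (4)² × Var(X) = 16 × \frac{3}{16} = 3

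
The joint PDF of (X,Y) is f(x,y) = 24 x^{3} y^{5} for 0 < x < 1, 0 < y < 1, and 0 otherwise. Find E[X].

E[X] = ∫_0^1 ∫_0^1 x × f(x,y) dy dx
= ∫_0^1 ∫_0^1 x × (24 x^{3} y^{5}) dy dx
= \frac{4}{5}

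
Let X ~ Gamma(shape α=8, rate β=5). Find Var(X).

For X ~ Gamma(shape α=8, rate β=5):
Var(X) = \frac{8}{25}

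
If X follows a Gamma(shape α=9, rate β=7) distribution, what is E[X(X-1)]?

E[X(X-1)] = E[X² - X] = E[X²] - E[X]
E[X] = \frac{9}{7}
E[X²] = Var(X) + (E[X])² = \frac{9}{49} + (\frac{9}{7})² = \frac{90}{49}
E[X(X-1)] = \frac{90}{49} - \frac{9}{7} = \frac{27}{49}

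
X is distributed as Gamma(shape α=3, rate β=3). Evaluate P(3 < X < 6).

P(3 < X < 6) = ∫_{3}^{6} f(x) dx
where f(x) = \frac{27 x^{2} e^{- 3 x}}{2}
= \frac{-362 + 101 e^{9}}{2 e^{18}}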